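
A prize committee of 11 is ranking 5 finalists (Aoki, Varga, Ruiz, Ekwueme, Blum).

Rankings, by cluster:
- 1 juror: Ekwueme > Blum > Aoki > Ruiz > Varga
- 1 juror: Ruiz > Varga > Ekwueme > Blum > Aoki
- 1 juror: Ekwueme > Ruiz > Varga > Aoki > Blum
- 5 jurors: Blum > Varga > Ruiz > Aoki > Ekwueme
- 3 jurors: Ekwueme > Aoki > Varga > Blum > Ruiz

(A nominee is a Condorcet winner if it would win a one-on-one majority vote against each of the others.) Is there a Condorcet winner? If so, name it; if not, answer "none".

Pairwise majorities:
Aoki vs Varga: Varga wins 7–4.
Aoki vs Ruiz: Ruiz, 7–4.
Aoki vs Ekwueme: Ekwueme wins 6–5.
Aoki vs Blum: Blum, 7–4.
Varga–Ruiz: Varga 8–3.
Varga–Ekwueme: Varga 6–5.
Varga vs Blum: Blum wins 6–5.
Ruiz–Ekwueme: Ruiz 6–5.
Ruiz vs Blum: Blum wins 9–2.
Ekwueme–Blum: Ekwueme 6–5.
Every nominee loses at least once (Aoki loses to Varga; Varga loses to Blum; Ruiz loses to Varga; Ekwueme loses to Varga; Blum loses to Ekwueme). The majority relation contains the cycle Varga → Ekwueme → Blum → Varga, so there is no Condorcet winner.

none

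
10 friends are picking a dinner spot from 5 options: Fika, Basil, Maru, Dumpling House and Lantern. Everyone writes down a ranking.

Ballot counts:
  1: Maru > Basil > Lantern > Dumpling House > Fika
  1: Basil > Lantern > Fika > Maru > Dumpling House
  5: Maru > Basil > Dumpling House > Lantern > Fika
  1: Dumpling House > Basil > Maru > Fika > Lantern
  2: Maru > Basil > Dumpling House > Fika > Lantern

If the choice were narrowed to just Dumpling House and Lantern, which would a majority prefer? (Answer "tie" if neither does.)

Ballots ranking Dumpling House above Lantern: 5 + 1 + 2 = 8.
Ballots ranking Lantern above Dumpling House: 10 − 8 = 2.
Dumpling House wins the head-to-head 8–2.

Dumpling House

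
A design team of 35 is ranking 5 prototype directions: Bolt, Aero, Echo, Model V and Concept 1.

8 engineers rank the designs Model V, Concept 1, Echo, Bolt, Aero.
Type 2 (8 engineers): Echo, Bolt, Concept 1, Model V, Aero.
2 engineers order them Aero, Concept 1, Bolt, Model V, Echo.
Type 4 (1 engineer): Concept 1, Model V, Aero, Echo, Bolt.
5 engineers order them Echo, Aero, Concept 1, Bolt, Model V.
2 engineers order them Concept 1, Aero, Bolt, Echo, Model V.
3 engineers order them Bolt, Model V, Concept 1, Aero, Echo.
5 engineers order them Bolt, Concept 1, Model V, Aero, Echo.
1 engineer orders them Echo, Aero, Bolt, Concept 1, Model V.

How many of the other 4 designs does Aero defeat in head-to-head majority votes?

Aero against each rival (35 engineers):
Aero vs Bolt: Aero preferred on 2+1+5+2+1 = 11 ballots; Bolt wins 24–11.
Aero vs Echo: Echo wins 22–13.
Aero vs Model V: Model V wins 25–10.
Aero vs Concept 1: Aero preferred on 2+5+1 = 8 ballots; Concept 1 wins 27–8.
Aero beats no one; loses to Bolt, Echo, Model V, Concept 1 — 0 pairwise wins.

0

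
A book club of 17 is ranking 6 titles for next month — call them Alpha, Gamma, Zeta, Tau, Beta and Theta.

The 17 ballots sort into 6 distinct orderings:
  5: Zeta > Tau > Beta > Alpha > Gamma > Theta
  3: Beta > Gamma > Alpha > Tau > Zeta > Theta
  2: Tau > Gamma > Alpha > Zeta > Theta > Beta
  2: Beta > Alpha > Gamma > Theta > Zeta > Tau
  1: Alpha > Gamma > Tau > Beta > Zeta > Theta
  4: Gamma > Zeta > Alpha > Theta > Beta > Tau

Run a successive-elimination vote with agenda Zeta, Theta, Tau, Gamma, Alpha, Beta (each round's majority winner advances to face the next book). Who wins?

Beta

Round 1: Zeta vs Theta — 15–2, Zeta advances.
Round 2: Zeta vs Tau — 11–6, Zeta advances.
Round 3: Zeta vs Gamma — 5–12, Gamma advances.
Round 4: Gamma vs Alpha — 9–8, Gamma advances.
Round 5: Gamma vs Beta — 7–10, Beta advances.
Beta survives the agenda.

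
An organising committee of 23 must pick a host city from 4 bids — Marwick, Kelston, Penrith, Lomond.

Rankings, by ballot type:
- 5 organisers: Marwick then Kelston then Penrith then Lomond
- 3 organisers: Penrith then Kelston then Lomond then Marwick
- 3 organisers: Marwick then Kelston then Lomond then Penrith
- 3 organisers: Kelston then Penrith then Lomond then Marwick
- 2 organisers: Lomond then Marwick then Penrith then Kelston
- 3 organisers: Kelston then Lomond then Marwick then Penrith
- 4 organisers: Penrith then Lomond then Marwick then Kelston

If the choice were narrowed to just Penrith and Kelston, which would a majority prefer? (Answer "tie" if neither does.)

Kelston

Ballots ranking Penrith above Kelston: 3 + 2 + 4 = 9.
Ballots ranking Kelston above Penrith: 23 − 9 = 14.
Kelston wins the head-to-head 14–9.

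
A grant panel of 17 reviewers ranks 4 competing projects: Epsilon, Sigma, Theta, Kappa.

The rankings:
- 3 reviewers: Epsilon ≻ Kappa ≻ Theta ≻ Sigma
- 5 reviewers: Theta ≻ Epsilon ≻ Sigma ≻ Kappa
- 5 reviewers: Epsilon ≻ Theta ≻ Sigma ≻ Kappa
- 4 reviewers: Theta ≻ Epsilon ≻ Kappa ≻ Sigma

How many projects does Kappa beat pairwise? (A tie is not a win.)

0

Kappa against each rival (17 reviewers):
Kappa vs Epsilon: Kappa is ranked higher on 0 ballots, Epsilon on 17. Epsilon wins 17–0.
Kappa–Sigma: Sigma 10–7.
Kappa vs Theta: Kappa is ranked higher on 3 ballots, Theta on 14. Theta wins 14–3.
Kappa beats no one; loses to Epsilon, Sigma, Theta — 0 pairwise wins.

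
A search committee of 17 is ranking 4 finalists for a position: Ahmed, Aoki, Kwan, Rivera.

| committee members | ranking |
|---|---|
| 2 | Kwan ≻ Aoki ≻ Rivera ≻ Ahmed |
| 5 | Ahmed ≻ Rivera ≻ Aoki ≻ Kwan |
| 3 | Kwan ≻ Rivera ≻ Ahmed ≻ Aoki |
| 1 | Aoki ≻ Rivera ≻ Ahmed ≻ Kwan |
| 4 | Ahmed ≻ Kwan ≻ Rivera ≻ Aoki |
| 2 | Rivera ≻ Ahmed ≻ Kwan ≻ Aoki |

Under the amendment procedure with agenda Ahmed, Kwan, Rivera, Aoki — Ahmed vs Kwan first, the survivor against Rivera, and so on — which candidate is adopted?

Round 1: Ahmed vs Kwan — 12–5, Ahmed advances.
Round 2: Ahmed vs Rivera — 9–8, Ahmed advances.
Round 3: Ahmed vs Aoki — 14–3, Ahmed advances.
Ahmed survives the agenda.

Ahmed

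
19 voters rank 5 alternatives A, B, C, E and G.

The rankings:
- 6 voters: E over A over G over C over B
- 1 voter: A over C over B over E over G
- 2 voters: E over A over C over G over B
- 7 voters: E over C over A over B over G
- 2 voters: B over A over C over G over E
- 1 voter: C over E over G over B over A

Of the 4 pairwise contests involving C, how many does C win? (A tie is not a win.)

2

C against each rival (19 voters):
C vs A: C is ranked higher on 7+1 = 8 ballots, A on 11. A wins 11–8.
C vs B: C, 17–2.
C vs E: 1+2+1 = 4 for C, 15 for E — E by 15–4.
C vs G: 1+2+7+2+1 = 13 for C, 6 for G — C by 13–6.
C beats B, G; loses to A, E — 2 pairwise wins.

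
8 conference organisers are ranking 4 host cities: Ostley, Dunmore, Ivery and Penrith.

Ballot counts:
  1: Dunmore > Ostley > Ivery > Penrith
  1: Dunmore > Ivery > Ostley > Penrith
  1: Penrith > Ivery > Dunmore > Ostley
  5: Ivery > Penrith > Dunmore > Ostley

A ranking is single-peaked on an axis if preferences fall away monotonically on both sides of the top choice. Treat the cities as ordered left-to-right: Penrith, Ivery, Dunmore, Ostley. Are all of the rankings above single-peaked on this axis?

yes

Axis positions: Penrith=1, Ivery=2, Dunmore=3, Ostley=4.
Type 1 (peak Dunmore at position 3): ranking walks positions 3-4-2-1, expanding outward from the peak — single-peaked.
Type 2 (peak Dunmore at position 3): ranking walks positions 3-2-4-1, expanding outward from the peak — single-peaked.
Type 3 (peak Penrith at position 1): ranking walks positions 1-2-3-4, expanding outward from the peak — single-peaked.
Type 4 (peak Ivery at position 2): ranking walks positions 2-1-3-4, expanding outward from the peak — single-peaked.
Every ranking is single-peaked on this axis.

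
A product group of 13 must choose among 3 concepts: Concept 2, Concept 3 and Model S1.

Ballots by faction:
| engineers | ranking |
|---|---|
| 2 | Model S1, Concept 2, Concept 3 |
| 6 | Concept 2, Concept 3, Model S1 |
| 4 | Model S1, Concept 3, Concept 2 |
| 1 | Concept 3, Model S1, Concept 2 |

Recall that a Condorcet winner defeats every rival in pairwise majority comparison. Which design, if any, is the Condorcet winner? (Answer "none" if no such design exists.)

Check each pair by majority over 13 ballots:
Concept 2 vs Concept 3: Concept 2 wins 8–5.
Concept 2–Model S1: Model S1 7–6.
Concept 3–Model S1: Concept 3 7–6.
Every design loses at least once (Concept 2 loses to Model S1; Concept 3 loses to Concept 2; Model S1 loses to Concept 3). The majority relation contains the cycle Concept 2 → Concept 3 → Model S1 → Concept 2, so there is no Condorcet winner.

none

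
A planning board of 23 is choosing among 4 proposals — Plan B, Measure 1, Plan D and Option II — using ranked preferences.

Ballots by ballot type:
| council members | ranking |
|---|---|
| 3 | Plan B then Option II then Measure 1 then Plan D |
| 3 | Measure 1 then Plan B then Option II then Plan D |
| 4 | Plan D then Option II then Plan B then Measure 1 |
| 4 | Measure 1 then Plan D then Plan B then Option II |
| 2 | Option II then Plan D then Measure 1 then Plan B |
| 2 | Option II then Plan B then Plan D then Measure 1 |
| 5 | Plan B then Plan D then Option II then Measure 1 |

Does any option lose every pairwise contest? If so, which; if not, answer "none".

Head-to-head results (23 council members):
Plan B vs Measure 1: Plan B preferred on 3+4+2+5 = 14 ballots; Plan B wins 14–9.
Plan B–Plan D: Plan B 13–10.
Plan B vs Option II: Plan B wins 15–8.
Measure 1 vs Plan D: 10 to 13, Plan D.
Measure 1–Option II: Option II 16–7.
Plan D vs Option II: Plan D is ranked higher on 4+4+5 = 13 ballots, Option II on 10. Plan D wins 13–10.
Measure 1 is beaten in every head-to-head and is the Condorcet loser.

Measure 1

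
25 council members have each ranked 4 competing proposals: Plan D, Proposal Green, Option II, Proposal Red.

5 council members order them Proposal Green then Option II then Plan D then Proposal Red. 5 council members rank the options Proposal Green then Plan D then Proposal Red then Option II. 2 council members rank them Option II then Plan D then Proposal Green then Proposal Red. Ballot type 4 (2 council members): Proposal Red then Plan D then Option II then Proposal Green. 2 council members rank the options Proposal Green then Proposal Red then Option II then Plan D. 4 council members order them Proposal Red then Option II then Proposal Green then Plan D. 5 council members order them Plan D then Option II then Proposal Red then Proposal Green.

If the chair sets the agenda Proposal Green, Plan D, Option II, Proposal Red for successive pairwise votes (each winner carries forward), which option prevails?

Proposal Red

Round 1: Proposal Green vs Plan D — 16–9, Proposal Green advances.
Round 2: Proposal Green vs Option II — 12–13, Option II advances.
Round 3: Option II vs Proposal Red — 12–13, Proposal Red advances.
The agenda winner is Proposal Red.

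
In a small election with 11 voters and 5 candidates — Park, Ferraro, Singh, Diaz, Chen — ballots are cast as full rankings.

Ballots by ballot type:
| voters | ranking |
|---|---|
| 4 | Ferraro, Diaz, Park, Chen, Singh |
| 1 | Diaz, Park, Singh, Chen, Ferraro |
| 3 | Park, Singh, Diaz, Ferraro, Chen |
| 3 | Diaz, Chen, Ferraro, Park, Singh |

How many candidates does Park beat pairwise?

Park against each rival (11 voters):
Park vs Ferraro: 4 to 7, Ferraro.
Park vs Singh: Park, 11–0.
Park–Diaz: Diaz 8–3.
Park vs Chen: Park, 8–3.
Park beats Singh, Chen; loses to Ferraro, Diaz — 2 pairwise wins.

2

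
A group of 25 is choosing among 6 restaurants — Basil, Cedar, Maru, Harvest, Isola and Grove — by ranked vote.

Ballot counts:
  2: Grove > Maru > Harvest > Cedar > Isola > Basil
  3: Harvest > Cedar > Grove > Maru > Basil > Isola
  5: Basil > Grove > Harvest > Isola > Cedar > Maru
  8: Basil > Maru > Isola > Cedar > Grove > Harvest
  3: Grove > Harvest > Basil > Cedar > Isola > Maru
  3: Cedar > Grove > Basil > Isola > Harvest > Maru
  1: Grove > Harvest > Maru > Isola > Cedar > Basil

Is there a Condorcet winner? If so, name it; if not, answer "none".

Basil

Head-to-head results (25 friends):
Basil vs Cedar: Basil wins 16–9.
Basil vs Maru: Basil wins 19–6.
Basil–Harvest: Basil 16–9.
Basil vs Isola: Basil wins 22–3.
Basil vs Grove: Basil wins 13–12.
Cedar–Maru: Cedar 14–11.
Cedar vs Harvest: Harvest wins 14–11.
Cedar vs Isola: Isola, 14–11.
Cedar vs Grove: Cedar, 14–11.
Maru–Harvest: Harvest 15–10.
Maru–Isola: Maru 14–11.
Maru vs Grove: Grove wins 17–8.
Harvest–Isola: Harvest 14–11.
Harvest vs Grove: Grove wins 22–3.
Isola vs Grove: Grove, 17–8.
Basil defeats every rival head-to-head and is the Condorcet winner.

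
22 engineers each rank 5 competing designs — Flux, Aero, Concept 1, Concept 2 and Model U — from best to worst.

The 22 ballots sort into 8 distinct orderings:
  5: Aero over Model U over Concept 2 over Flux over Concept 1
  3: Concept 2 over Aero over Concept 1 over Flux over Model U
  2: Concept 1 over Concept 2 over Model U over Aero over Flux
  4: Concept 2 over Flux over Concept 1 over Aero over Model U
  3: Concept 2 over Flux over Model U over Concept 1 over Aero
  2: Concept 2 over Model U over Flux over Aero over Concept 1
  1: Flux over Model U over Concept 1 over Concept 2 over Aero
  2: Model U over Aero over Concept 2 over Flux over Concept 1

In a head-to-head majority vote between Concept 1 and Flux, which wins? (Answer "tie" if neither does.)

Ballots ranking Concept 1 above Flux: 3 + 2 = 5.
Ballots ranking Flux above Concept 1: 22 − 5 = 17.
Flux wins the head-to-head 17–5.

Flux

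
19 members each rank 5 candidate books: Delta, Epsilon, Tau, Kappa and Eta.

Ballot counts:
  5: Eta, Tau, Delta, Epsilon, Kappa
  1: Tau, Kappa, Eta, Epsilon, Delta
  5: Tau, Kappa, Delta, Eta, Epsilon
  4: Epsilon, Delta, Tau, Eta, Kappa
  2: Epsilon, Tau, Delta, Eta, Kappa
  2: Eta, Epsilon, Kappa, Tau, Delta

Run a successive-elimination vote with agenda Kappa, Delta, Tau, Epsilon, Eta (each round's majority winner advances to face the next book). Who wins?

Round 1: Kappa vs Delta — 8–11, Delta advances.
Round 2: Delta vs Tau — 4–15, Tau advances.
Round 3: Tau vs Epsilon — 11–8, Tau advances.
Round 4: Tau vs Eta — 12–7, Tau advances.
Tau survives the agenda.

Tau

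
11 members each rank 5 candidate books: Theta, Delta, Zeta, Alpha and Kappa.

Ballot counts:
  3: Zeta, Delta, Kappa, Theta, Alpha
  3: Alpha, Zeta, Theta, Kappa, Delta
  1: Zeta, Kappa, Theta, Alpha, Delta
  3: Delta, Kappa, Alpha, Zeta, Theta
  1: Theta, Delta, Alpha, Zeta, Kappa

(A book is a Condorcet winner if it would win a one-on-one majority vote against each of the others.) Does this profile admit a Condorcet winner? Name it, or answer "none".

Head-to-head results (11 members):
Theta vs Delta: 3+1+1 = 5 for Theta, 6 for Delta — Delta by 6–5.
Theta vs Zeta: 1 to 10, Zeta.
Theta vs Alpha: Theta preferred on 3+1+1 = 5 ballots; Alpha wins 6–5.
Theta vs Kappa: Theta is ranked higher on 3+1 = 4 ballots, Kappa on 7. Kappa wins 7–4.
Delta vs Zeta: 3+1 = 4 for Delta, 7 for Zeta — Zeta by 7–4.
Delta vs Alpha: Delta preferred on 3+3+1 = 7 ballots; Delta wins 7–4.
Delta vs Kappa: Delta preferred on 3+3+1 = 7 ballots; Delta wins 7–4.
Zeta vs Alpha: 4 to 7, Alpha.
Zeta vs Kappa: 8 to 3, Zeta.
Alpha vs Kappa: 4 to 7, Kappa.
Every book loses at least once (Theta loses to Delta; Delta loses to Zeta; Zeta loses to Alpha; Alpha loses to Delta; Kappa loses to Delta). The majority relation contains the cycle Delta → Alpha → Zeta → Delta, so there is no Condorcet winner.

none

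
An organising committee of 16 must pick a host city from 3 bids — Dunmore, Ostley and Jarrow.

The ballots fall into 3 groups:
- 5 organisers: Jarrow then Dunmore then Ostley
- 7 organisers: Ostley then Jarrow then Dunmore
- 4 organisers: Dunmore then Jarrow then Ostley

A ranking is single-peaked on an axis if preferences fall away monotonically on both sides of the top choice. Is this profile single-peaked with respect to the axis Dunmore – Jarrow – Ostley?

Axis positions: Dunmore=1, Jarrow=2, Ostley=3.
Group 1 (peak Jarrow at position 2): ranking walks positions 2-1-3, expanding outward from the peak — single-peaked.
Group 2 (peak Ostley at position 3): ranking walks positions 3-2-1, expanding outward from the peak — single-peaked.
Group 3 (peak Dunmore at position 1): ranking walks positions 1-2-3, expanding outward from the peak — single-peaked.
Every ranking is single-peaked on this axis.

yes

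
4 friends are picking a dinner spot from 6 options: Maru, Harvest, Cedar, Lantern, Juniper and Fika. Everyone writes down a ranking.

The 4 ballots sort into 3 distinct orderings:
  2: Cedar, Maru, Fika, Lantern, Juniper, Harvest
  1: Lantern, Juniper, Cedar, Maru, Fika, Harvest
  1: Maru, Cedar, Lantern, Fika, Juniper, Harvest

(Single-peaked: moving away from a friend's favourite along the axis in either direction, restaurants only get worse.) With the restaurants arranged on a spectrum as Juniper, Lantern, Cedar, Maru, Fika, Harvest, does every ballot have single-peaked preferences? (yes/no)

yes

Axis positions: Juniper=1, Lantern=2, Cedar=3, Maru=4, Fika=5, Harvest=6.
Bloc 1 (peak Cedar at position 3): ranking walks positions 3-4-5-2-1-6, expanding outward from the peak — single-peaked.
Bloc 2 (peak Lantern at position 2): ranking walks positions 2-1-3-4-5-6, expanding outward from the peak — single-peaked.
Bloc 3 (peak Maru at position 4): ranking walks positions 4-3-2-5-1-6, expanding outward from the peak — single-peaked.
Every ranking is single-peaked on this axis.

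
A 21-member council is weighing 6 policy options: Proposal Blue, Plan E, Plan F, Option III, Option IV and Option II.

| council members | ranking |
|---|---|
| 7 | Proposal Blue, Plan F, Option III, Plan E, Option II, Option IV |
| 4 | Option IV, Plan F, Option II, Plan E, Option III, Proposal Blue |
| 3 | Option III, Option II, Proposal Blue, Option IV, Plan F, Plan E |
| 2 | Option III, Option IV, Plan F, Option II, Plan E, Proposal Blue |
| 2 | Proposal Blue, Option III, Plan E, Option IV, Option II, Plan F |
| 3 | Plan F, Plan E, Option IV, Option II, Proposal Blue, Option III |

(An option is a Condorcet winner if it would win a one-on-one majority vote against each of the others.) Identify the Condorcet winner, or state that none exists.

none

Pairwise majorities:
Proposal Blue vs Plan E: 12 to 9, Proposal Blue.
Proposal Blue vs Plan F: Proposal Blue preferred on 7+3+2 = 12 ballots; Proposal Blue wins 12–9.
Proposal Blue vs Option III: 7+2+3 = 12 for Proposal Blue, 9 for Option III — Proposal Blue by 12–9.
Proposal Blue vs Option IV: 7+3+2 = 12 for Proposal Blue, 9 for Option IV — Proposal Blue by 12–9.
Proposal Blue vs Option II: 7+2 = 9 for Proposal Blue, 12 for Option II — Option II by 12–9.
Plan E vs Plan F: Plan E preferred on 2 ballots; Plan F wins 19–2.
Plan E vs Option III: Plan E preferred on 4+3 = 7 ballots; Option III wins 14–7.
Plan E vs Option IV: 12 to 9, Plan E.
Plan E vs Option II: Plan E is ranked higher on 7+2+3 = 12 ballots, Option II on 9. Plan E wins 12–9.
Plan F vs Option III: 7+4+3 = 14 for Plan F, 7 for Option III — Plan F by 14–7.
Plan F vs Option IV: Plan F preferred on 7+3 = 10 ballots; Option IV wins 11–10.
Plan F vs Option II: 16 to 5, Plan F.
Option III vs Option IV: Option III preferred on 7+3+2+2 = 14 ballots; Option III wins 14–7.
Option III vs Option II: 14 to 7, Option III.
Option IV vs Option II: 11 to 10, Option IV.
Every option loses at least once (Proposal Blue loses to Option II; Plan E loses to Proposal Blue; Plan F loses to Proposal Blue; Option III loses to Proposal Blue; Option IV loses to Proposal Blue; Option II loses to Plan E). The majority relation contains the cycle Proposal Blue → Plan E → Option II → Proposal Blue, so there is no Condorcet winner.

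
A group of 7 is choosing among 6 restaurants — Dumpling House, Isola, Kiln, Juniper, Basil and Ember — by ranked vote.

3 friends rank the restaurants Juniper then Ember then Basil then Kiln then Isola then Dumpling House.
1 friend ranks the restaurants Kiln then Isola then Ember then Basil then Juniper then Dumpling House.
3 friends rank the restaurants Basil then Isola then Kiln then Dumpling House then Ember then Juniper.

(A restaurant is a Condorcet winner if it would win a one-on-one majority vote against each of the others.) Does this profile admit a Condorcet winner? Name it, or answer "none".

none

Pairwise majorities:
Dumpling House vs Isola: 0 to 7, Isola.
Dumpling House vs Kiln: Dumpling House is ranked higher on 0 ballots, Kiln on 7. Kiln wins 7–0.
Dumpling House vs Juniper: Juniper wins 4–3.
Dumpling House vs Basil: Basil wins 7–0.
Dumpling House vs Ember: 3 for Dumpling House, 4 for Ember — Ember by 4–3.
Isola vs Kiln: Kiln wins 4–3.
Isola vs Juniper: Isola, 4–3.
Isola–Basil: Basil 6–1.
Isola vs Ember: 4 to 3, Isola.
Kiln vs Juniper: Kiln is ranked higher on 1+3 = 4 ballots, Juniper on 3. Kiln wins 4–3.
Kiln vs Basil: Basil, 6–1.
Kiln vs Ember: Kiln preferred on 1+3 = 4 ballots; Kiln wins 4–3.
Juniper–Basil: Basil 4–3.
Juniper vs Ember: 3 for Juniper, 4 for Ember — Ember by 4–3.
Basil–Ember: Ember 4–3.
Each restaurant drops at least one matchup (Dumpling House loses to Isola; Isola loses to Kiln; Kiln loses to Basil; Juniper loses to Isola; Basil loses to Ember; Ember loses to Isola); the cycle Isola > Ember > Basil > Isola rules out a Condorcet winner.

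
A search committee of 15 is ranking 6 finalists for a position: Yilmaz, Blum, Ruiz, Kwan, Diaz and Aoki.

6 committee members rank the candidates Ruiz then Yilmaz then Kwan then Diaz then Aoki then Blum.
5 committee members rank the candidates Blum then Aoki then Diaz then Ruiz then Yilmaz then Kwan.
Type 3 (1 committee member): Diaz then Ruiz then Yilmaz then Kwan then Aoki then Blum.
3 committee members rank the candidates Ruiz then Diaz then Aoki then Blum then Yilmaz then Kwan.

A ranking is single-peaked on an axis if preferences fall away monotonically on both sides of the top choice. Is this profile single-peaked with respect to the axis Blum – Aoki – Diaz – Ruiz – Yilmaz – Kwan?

yes

Axis positions: Blum=1, Aoki=2, Diaz=3, Ruiz=4, Yilmaz=5, Kwan=6.
Type 1 (peak Ruiz at position 4): ranking walks positions 4-5-6-3-2-1, expanding outward from the peak — single-peaked.
Type 2 (peak Blum at position 1): ranking walks positions 1-2-3-4-5-6, expanding outward from the peak — single-peaked.
Type 3 (peak Diaz at position 3): ranking walks positions 3-4-5-6-2-1, expanding outward from the peak — single-peaked.
Type 4 (peak Ruiz at position 4): ranking walks positions 4-3-2-1-5-6, expanding outward from the peak — single-peaked.
Every ranking is single-peaked on this axis.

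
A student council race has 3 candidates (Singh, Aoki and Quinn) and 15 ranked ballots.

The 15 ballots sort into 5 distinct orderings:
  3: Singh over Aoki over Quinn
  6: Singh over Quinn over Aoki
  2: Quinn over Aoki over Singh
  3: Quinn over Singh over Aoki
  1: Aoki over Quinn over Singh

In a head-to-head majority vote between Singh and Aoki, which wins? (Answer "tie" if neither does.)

Ballots ranking Singh above Aoki: 3 + 6 + 3 = 12.
Ballots ranking Aoki above Singh: 15 − 12 = 3.
Singh wins the head-to-head 12–3.

Singh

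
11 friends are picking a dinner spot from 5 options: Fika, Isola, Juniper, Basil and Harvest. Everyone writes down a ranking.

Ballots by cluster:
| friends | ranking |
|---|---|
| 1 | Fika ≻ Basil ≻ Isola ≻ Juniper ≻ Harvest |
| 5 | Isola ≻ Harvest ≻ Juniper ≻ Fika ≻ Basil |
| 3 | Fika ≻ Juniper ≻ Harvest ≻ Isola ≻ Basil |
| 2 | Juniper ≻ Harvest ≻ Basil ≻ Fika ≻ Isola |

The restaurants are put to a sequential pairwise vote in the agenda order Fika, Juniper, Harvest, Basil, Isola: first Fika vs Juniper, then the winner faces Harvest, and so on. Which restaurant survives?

Round 1: Fika vs Juniper — 4–7, Juniper advances.
Round 2: Juniper vs Harvest — 6–5, Juniper advances.
Round 3: Juniper vs Basil — 10–1, Juniper advances.
Round 4: Juniper vs Isola — 5–6, Isola advances.
Isola survives the agenda.

Isola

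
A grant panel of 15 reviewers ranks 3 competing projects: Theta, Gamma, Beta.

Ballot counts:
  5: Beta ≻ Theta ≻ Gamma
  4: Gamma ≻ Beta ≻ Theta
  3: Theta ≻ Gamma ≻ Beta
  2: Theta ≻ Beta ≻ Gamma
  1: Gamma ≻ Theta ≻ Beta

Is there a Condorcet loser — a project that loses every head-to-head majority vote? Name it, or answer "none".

Head-to-head results (15 reviewers):
Theta–Gamma: Theta 10–5.
Theta vs Beta: Beta wins 9–6.
Gamma vs Beta: Gamma preferred on 4+3+1 = 8 ballots; Gamma wins 8–7.
Every project wins at least one matchup (Theta beats Gamma; Gamma beats Beta; Beta beats Theta), so there is no Condorcet loser.

none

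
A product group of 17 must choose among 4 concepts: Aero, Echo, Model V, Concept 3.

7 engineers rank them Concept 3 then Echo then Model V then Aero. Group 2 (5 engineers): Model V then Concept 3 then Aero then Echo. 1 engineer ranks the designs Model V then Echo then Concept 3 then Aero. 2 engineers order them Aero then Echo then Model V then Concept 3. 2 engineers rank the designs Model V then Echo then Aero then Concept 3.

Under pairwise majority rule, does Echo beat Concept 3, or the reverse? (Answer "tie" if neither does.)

Ballots ranking Echo above Concept 3: 1 + 2 + 2 = 5.
Ballots ranking Concept 3 above Echo: 17 − 5 = 12.
Concept 3 wins the head-to-head 12–5.

Concept 3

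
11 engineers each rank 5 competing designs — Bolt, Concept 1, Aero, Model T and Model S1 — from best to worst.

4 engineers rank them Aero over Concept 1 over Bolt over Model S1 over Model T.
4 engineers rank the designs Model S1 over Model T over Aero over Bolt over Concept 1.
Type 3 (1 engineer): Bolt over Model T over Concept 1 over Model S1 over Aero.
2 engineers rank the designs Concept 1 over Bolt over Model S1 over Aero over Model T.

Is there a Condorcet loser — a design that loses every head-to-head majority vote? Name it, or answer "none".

Pairwise majorities:
Bolt vs Concept 1: Bolt preferred on 4+1 = 5 ballots; Concept 1 wins 6–5.
Bolt vs Aero: Aero wins 8–3.
Bolt vs Model T: Bolt preferred on 4+1+2 = 7 ballots; Bolt wins 7–4.
Bolt vs Model S1: 4+1+2 = 7 for Bolt, 4 for Model S1 — Bolt by 7–4.
Concept 1 vs Aero: Concept 1 preferred on 1+2 = 3 ballots; Aero wins 8–3.
Concept 1 vs Model T: Concept 1, 6–5.
Concept 1 vs Model S1: Concept 1 wins 7–4.
Aero vs Model T: Aero preferred on 4+2 = 6 ballots; Aero wins 6–5.
Aero vs Model S1: Model S1 wins 7–4.
Model T–Model S1: Model S1 10–1.
Model T loses to every other design — it is the Condorcet loser.

Model T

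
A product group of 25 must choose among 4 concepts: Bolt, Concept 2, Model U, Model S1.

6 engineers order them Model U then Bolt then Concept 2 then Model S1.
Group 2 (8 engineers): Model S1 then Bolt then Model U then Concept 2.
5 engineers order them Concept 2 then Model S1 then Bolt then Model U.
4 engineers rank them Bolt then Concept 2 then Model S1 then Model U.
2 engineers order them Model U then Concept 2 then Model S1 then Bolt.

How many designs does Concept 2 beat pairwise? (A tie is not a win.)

Concept 2 against each rival (25 engineers):
Concept 2 vs Bolt: Concept 2 preferred on 5+2 = 7 ballots; Bolt wins 18–7.
Concept 2 vs Model U: Concept 2 preferred on 5+4 = 9 ballots; Model U wins 16–9.
Concept 2 vs Model S1: Concept 2 wins 17–8.
Concept 2 beats Model S1; loses to Bolt, Model U — 1 pairwise win.

1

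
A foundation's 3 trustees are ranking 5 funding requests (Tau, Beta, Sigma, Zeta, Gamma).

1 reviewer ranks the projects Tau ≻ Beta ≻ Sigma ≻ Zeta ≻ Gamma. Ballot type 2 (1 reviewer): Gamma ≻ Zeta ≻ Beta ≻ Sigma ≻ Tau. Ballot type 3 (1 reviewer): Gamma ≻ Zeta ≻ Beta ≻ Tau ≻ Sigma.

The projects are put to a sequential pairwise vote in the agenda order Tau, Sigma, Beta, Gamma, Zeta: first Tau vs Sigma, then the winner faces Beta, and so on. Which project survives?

Gamma

Round 1: Tau vs Sigma — 2–1, Tau advances.
Round 2: Tau vs Beta — 1–2, Beta advances.
Round 3: Beta vs Gamma — 1–2, Gamma advances.
Round 4: Gamma vs Zeta — 2–1, Gamma advances.
The agenda winner is Gamma.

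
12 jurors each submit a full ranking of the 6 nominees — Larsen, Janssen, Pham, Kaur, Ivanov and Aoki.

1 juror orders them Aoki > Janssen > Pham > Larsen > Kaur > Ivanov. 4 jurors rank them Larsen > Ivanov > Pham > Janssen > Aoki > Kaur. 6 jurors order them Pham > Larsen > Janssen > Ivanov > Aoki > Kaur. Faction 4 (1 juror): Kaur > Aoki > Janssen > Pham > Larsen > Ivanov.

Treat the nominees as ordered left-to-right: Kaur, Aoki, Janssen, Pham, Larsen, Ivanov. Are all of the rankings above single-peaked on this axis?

Axis positions: Kaur=1, Aoki=2, Janssen=3, Pham=4, Larsen=5, Ivanov=6.
Faction 1 (peak Aoki at position 2): ranking walks positions 2-3-4-5-1-6, expanding outward from the peak — single-peaked.
Faction 2 (peak Larsen at position 5): ranking walks positions 5-6-4-3-2-1, expanding outward from the peak — single-peaked.
Faction 3 (peak Pham at position 4): ranking walks positions 4-5-3-6-2-1, expanding outward from the peak — single-peaked.
Faction 4 (peak Kaur at position 1): ranking walks positions 1-2-3-4-5-6, expanding outward from the peak — single-peaked.
Every ranking is single-peaked on this axis.

yes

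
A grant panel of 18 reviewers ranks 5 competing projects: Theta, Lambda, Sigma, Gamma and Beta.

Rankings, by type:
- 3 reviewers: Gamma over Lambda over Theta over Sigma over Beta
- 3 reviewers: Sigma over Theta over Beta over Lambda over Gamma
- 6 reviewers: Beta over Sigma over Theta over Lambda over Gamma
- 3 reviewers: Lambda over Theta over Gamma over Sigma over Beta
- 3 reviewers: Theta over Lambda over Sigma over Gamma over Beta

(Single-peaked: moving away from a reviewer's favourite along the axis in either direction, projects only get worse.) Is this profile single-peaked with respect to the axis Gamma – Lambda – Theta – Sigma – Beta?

Axis positions: Gamma=1, Lambda=2, Theta=3, Sigma=4, Beta=5.
Type 1 (peak Gamma at position 1): ranking walks positions 1-2-3-4-5, expanding outward from the peak — single-peaked.
Type 2 (peak Sigma at position 4): ranking walks positions 4-3-5-2-1, expanding outward from the peak — single-peaked.
Type 3 (peak Beta at position 5): ranking walks positions 5-4-3-2-1, expanding outward from the peak — single-peaked.
Type 4 (peak Lambda at position 2): ranking walks positions 2-3-1-4-5, expanding outward from the peak — single-peaked.
Type 5 (peak Theta at position 3): ranking walks positions 3-2-4-1-5, expanding outward from the peak — single-peaked.
Every ranking is single-peaked on this axis.

yes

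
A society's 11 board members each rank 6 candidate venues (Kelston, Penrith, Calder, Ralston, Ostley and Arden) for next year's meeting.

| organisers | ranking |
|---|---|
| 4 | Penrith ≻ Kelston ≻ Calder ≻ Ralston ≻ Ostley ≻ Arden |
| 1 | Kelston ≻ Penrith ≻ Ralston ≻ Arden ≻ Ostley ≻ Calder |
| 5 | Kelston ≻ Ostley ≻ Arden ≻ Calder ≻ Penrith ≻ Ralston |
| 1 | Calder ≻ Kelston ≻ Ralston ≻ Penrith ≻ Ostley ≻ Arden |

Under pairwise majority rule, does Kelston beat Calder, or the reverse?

Ballots ranking Kelston above Calder: 4 + 1 + 5 = 10.
Ballots ranking Calder above Kelston: 11 − 10 = 1.
Kelston wins the head-to-head 10–1.

Kelston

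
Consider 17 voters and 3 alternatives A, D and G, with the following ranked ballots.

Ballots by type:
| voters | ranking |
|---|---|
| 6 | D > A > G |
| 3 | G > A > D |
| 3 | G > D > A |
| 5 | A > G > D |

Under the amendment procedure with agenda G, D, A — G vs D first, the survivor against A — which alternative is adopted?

Round 1: G vs D — 11–6, G advances.
Round 2: G vs A — 6–11, A advances.
A survives the agenda.

A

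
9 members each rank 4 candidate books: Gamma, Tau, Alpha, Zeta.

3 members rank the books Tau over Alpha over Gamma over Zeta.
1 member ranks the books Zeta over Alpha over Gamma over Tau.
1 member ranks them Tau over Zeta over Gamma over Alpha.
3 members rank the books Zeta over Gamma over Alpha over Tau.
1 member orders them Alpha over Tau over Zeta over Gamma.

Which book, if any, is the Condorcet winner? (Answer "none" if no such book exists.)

none

Pairwise majorities:
Gamma vs Tau: Tau wins 5–4.
Gamma vs Alpha: Alpha, 5–4.
Gamma vs Zeta: Zeta wins 6–3.
Tau vs Alpha: 4 to 5, Alpha.
Tau–Zeta: Tau 5–4.
Alpha–Zeta: Zeta 5–4.
No book is unbeaten: Gamma loses to Tau; Tau loses to Alpha; Alpha loses to Zeta; Zeta loses to Tau. In particular Tau > Zeta > Alpha > Tau is a majority cycle — no Condorcet winner exists.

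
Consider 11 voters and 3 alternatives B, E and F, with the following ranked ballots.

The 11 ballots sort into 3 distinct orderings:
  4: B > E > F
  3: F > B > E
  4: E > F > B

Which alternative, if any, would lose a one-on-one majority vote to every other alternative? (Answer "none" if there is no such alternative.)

none

Pairwise majorities:
B vs E: 7 to 4, B.
B vs F: B preferred on 4 ballots; F wins 7–4.
E vs F: E, 8–3.
Every alternative wins at least one matchup (B beats E; E beats F; F beats B), so there is no Condorcet loser.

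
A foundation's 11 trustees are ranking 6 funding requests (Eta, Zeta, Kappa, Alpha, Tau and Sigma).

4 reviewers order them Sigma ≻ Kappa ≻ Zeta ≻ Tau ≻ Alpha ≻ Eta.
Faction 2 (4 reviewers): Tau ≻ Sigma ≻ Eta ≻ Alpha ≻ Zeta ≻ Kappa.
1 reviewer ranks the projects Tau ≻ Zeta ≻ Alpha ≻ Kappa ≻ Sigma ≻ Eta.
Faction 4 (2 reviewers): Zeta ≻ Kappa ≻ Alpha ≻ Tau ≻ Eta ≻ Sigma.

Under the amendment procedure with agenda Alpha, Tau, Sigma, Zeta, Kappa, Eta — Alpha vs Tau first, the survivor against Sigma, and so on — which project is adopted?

Zeta

Round 1: Alpha vs Tau — 2–9, Tau advances.
Round 2: Tau vs Sigma — 7–4, Tau advances.
Round 3: Tau vs Zeta — 5–6, Zeta advances.
Round 4: Zeta vs Kappa — 7–4, Zeta advances.
Round 5: Zeta vs Eta — 7–4, Zeta advances.
The agenda winner is Zeta.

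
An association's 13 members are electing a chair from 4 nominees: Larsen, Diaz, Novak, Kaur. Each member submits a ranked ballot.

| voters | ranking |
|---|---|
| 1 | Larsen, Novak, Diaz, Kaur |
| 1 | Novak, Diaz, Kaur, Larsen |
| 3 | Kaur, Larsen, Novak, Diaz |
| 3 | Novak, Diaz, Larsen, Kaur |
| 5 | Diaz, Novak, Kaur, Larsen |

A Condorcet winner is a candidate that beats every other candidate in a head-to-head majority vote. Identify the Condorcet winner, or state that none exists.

Novak

Head-to-head results (13 voters):
Larsen vs Diaz: Diaz, 9–4.
Larsen vs Novak: Novak wins 9–4.
Larsen vs Kaur: Kaur wins 9–4.
Diaz vs Novak: Novak, 8–5.
Diaz vs Kaur: Diaz, 10–3.
Novak–Kaur: Novak 10–3.
Only Novak has no losses; Novak is the Condorcet winner.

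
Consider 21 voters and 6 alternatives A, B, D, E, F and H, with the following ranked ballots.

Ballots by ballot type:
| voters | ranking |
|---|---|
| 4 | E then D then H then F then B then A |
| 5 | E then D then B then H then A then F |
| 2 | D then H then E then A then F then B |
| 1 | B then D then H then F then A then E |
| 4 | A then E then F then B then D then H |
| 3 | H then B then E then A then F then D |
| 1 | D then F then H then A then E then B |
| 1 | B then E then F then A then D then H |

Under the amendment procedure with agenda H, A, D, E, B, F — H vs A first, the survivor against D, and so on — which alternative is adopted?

E

Round 1: H vs A — 16–5, H advances.
Round 2: H vs D — 3–18, D advances.
Round 3: D vs E — 4–17, E advances.
Round 4: E vs B — 16–5, E advances.
Round 5: E vs F — 19–2, E advances.
E survives the agenda.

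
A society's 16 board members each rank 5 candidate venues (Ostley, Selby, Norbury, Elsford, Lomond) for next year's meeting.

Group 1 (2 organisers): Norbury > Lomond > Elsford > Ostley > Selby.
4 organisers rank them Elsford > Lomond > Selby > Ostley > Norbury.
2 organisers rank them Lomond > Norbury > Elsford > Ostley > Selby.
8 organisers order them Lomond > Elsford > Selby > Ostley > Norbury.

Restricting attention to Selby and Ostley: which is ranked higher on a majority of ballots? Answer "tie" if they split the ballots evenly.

Ballots ranking Selby above Ostley: 4 + 8 = 12.
Ballots ranking Ostley above Selby: 16 − 12 = 4.
Selby wins the head-to-head 12–4.

Selby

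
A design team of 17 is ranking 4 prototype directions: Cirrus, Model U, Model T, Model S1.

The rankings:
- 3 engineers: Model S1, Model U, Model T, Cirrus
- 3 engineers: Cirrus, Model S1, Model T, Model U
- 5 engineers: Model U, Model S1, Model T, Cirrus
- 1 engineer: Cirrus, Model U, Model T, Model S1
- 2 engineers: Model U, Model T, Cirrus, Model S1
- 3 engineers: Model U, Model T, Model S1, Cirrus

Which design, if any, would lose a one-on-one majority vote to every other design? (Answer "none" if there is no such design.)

Pairwise majorities:
Cirrus vs Model U: Cirrus is ranked higher on 3+1 = 4 ballots, Model U on 13. Model U wins 13–4.
Cirrus vs Model T: Cirrus is ranked higher on 3+1 = 4 ballots, Model T on 13. Model T wins 13–4.
Cirrus vs Model S1: Cirrus preferred on 3+1+2 = 6 ballots; Model S1 wins 11–6.
Model U vs Model T: Model U is ranked higher on 3+5+1+2+3 = 14 ballots, Model T on 3. Model U wins 14–3.
Model U vs Model S1: Model U, 11–6.
Model T vs Model S1: Model S1 wins 11–6.
Cirrus is beaten in every head-to-head and is the Condorcet loser.

Cirrus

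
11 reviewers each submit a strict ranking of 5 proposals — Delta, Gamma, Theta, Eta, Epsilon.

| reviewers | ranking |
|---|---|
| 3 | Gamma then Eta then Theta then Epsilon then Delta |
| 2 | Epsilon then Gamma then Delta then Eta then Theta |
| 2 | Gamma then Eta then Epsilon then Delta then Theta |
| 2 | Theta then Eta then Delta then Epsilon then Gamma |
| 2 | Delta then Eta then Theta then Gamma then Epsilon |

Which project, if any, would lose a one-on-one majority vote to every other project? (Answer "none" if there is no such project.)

Pairwise majorities:
Delta vs Gamma: 2+2 = 4 for Delta, 7 for Gamma — Gamma by 7–4.
Delta vs Theta: Delta is ranked higher on 2+2+2 = 6 ballots, Theta on 5. Delta wins 6–5.
Delta vs Eta: Eta wins 7–4.
Delta vs Epsilon: Epsilon, 7–4.
Gamma vs Theta: 7 to 4, Gamma.
Gamma vs Eta: Gamma preferred on 3+2+2 = 7 ballots; Gamma wins 7–4.
Gamma vs Epsilon: Gamma wins 7–4.
Theta vs Eta: Theta preferred on 2 ballots; Eta wins 9–2.
Theta vs Epsilon: Theta wins 7–4.
Eta vs Epsilon: Eta preferred on 3+2+2+2 = 9 ballots; Eta wins 9–2.
Each project has at least one pairwise win (Delta beats Theta; Gamma beats Delta; Theta beats Epsilon; Eta beats Delta; Epsilon beats Delta) — no Condorcet loser.

none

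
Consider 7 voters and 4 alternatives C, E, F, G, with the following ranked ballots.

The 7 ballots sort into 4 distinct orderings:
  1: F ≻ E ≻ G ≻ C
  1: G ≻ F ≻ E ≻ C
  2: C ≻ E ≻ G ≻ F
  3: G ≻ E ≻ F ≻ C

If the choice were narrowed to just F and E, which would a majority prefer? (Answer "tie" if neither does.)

E

Ballots ranking F above E: 1 + 1 = 2.
Ballots ranking E above F: 7 − 2 = 5.
E wins the head-to-head 5–2.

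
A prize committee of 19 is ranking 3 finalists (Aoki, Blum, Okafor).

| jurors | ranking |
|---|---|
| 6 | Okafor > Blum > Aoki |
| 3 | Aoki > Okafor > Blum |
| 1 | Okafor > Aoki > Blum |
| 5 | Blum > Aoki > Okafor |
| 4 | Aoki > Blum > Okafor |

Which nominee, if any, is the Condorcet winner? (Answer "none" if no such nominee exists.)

Head-to-head results (19 jurors):
Aoki vs Blum: Blum, 11–8.
Aoki vs Okafor: 3+5+4 = 12 for Aoki, 7 for Okafor — Aoki by 12–7.
Blum vs Okafor: 9 to 10, Okafor.
No nominee is unbeaten: Aoki loses to Blum; Blum loses to Okafor; Okafor loses to Aoki. In particular Aoki beats Okafor beats Blum beats Aoki is a majority cycle — no Condorcet winner exists.

none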